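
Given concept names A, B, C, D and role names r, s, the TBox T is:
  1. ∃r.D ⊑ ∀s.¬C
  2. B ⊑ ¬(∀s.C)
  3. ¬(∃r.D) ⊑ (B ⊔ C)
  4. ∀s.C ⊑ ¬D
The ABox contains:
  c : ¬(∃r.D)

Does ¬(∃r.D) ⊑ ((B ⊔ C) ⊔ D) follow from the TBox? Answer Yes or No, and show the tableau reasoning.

1. ¬(∃r.D) ⊑ ((B ⊔ C) ⊔ D)  ⇔  (∀r.¬D ⊓ ((¬B ⊓ ¬C) ⊓ ¬D)) unsat w.r.t. T
   all branches close; clash {C, ¬C} at x₀
2. Hence ¬(∃r.D) ⊑ ((B ⊔ C) ⊔ D): entailed.

Yes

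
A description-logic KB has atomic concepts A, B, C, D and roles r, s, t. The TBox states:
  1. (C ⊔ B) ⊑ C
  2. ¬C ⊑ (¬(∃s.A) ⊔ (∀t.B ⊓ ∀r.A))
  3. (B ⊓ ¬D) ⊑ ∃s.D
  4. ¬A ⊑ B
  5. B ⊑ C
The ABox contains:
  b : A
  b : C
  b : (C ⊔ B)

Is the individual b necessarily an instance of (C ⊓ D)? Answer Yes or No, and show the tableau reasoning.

1. b : (C ⊓ D)?  L(b) = {A, C, (C ⊔ B)} ∪ {(¬C ⊔ ¬D)}
   open: L(b) ⊇ {A, C, ¬B, ¬D} — b ∉ (C ⊓ D) possible
2. Hence b : (C ⊓ D): not entailed.

No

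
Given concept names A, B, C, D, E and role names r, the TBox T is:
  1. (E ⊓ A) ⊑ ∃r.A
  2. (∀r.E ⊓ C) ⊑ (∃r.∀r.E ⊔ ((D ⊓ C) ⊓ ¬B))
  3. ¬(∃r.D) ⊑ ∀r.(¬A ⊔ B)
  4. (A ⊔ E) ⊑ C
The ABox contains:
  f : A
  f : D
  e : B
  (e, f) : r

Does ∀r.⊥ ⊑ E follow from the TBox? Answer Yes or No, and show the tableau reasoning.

1. ∀r.⊥ ⊑ E  ⇔  (∀r.⊥ ⊓ ¬E) unsat w.r.t. T
   open: L(x₀) ⊇ {¬A, ¬C, ¬E, ∀r.(¬A ⊔ B), ∀r.⊥}
2. Hence ∀r.⊥ ⊑ E: not entailed.

No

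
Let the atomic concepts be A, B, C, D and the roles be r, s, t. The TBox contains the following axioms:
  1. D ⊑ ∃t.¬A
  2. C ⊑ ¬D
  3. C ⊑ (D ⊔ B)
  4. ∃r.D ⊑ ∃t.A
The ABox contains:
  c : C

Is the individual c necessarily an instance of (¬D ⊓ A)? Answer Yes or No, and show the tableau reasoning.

No

1. c : (¬D ⊓ A)?  L(c) = {C} ∪ {(D ⊔ ¬A)}
   apply at c: C⊑¬D; C⊑(D ⊔ B)
   open: L(c) ⊇ {B, C, ¬A, ¬D, ∀r.¬D} — c ∉ (¬D ⊓ A) possible
2. Hence c : (¬D ⊓ A): not entailed.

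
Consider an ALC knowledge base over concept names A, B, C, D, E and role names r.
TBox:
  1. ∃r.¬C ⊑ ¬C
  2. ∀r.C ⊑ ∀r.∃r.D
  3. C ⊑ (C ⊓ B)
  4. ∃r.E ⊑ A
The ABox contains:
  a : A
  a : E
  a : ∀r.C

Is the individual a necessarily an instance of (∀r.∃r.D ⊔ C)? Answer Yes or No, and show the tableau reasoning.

1. a : (∀r.∃r.D ⊔ C)?  L(a) = {A, E, ∀r.C} ∪ {(∃r.∀r.¬D ⊓ ¬C)}
   clash {C, ¬C} at an ∃-successor — a ∈ (∀r.∃r.D ⊔ C)
2. Hence a : (∀r.∃r.D ⊔ C): entailed.

Yes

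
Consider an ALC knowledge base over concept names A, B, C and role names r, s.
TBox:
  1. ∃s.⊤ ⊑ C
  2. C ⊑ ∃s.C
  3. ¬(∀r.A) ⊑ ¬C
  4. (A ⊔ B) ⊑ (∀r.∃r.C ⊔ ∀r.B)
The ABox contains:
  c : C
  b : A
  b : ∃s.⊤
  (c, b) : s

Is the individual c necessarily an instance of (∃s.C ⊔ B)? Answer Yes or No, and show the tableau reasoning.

1. c : (∃s.C ⊔ B)?  L(c) = {C} ∪ {(∀s.¬C ⊓ ¬B)}
   clash {C, ¬C} at c — c ∈ (∃s.C ⊔ B)
2. Hence c : (∃s.C ⊔ B): entailed.

Yes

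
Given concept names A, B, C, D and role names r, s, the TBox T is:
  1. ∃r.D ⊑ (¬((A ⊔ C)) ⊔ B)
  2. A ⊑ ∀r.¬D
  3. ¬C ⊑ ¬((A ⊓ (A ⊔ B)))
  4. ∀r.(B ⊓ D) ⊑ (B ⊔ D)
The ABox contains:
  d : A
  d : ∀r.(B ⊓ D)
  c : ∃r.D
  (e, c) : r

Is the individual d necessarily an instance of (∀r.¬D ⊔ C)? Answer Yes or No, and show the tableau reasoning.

1. d : (∀r.¬D ⊔ C)?  L(d) = {A, ∀r.(B ⊓ D)} ∪ {(∃r.D ⊓ ¬C)}
   clash {A, ¬A} at d — d ∈ (∀r.¬D ⊔ C)
2. Hence d : (∀r.¬D ⊔ C): entailed.

Yes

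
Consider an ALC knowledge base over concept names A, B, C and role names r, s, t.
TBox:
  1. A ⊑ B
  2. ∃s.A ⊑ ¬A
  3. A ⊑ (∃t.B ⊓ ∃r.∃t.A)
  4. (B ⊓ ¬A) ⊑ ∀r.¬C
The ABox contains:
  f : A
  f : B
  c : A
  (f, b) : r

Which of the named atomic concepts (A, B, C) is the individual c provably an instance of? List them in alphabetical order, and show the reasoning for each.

1. c : A?  L(c) = {A} ∪ {¬A}
   clash {A, ¬A} at c — c ∈ A
2. c : B?  L(c) = {A} ∪ {¬B}
   clash {B, ¬B} at c — c ∈ B
3. c : C?  L(c) = {A} ∪ {¬C}
   apply at c: A⊑B; A⊑(∃t.B ⊓ ∃r.∃t.A)
   open: L(c) ⊇ {A, B, ¬C, ∀s.¬A, ∃r.∃t.A, …} (+ ∃-successors) — c ∉ C possible
4. Entailed for c: {A, B}

{A, B}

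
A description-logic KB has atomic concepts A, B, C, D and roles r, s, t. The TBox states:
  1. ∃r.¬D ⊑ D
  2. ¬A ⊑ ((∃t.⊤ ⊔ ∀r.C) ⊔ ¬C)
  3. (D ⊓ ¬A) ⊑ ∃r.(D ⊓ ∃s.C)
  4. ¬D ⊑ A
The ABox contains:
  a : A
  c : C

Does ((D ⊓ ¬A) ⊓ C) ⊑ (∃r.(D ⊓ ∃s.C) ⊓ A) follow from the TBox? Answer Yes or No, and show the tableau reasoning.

1. ((D ⊓ ¬A) ⊓ C) ⊑ (∃r.(D ⊓ ∃s.C) ⊓ A)  ⇔  (((D ⊓ ¬A) ⊓ C) ⊓ (∀r.(¬D ⊔ ∀s.¬C) ⊔ ¬A)) unsat w.r.t. T
   apply at x₀: ¬A⊑((∃t.⊤ ⊔ ∀r.C) ⊔ ¬C); (D ⊓ ¬A)⊑∃r.(D ⊓ ∃s.C)
   open: L(x₀) ⊇ {C, D, ¬A, ∃r.(D ⊓ ∃s.C), ∃t.⊤} (+ ∃-successors)
2. Hence ((D ⊓ ¬A) ⊓ C) ⊑ (∃r.(D ⊓ ∃s.C) ⊓ A): not entailed.

No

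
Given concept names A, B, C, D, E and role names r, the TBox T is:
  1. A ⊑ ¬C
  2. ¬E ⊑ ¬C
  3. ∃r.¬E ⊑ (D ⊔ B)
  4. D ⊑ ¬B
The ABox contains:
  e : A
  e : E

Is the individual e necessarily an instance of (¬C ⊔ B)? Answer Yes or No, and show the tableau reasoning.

Yes

1. e : (¬C ⊔ B)?  L(e) = {A, E} ∪ {(C ⊓ ¬B)}
   clash {C, ¬C} at e — e ∈ (¬C ⊔ B)
2. Hence e : (¬C ⊔ B): entailed.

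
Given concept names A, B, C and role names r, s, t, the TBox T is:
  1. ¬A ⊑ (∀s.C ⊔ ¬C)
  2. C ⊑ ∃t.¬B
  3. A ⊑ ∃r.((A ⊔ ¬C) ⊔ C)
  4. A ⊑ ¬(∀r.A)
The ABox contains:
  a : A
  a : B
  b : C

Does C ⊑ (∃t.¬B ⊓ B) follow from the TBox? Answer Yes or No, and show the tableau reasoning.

1. C ⊑ (∃t.¬B ⊓ B)  ⇔  (C ⊓ (∀t.B ⊔ ¬B)) unsat w.r.t. T
   apply at x₀: C⊑∃t.¬B
   open: L(x₀) ⊇ {A, C, ¬B, ∃r.((A ⊔ ¬C) ⊔ C), ∃r.¬A, …} (+ ∃-successors)
2. Hence C ⊑ (∃t.¬B ⊓ B): not entailed.

No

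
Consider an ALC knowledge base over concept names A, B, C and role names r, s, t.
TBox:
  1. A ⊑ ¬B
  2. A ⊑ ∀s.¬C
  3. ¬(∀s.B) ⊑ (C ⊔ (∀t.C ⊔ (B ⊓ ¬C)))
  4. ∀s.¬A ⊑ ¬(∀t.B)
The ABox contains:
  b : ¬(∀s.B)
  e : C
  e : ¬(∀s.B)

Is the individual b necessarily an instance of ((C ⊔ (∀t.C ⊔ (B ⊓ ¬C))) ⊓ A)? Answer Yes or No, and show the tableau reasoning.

No

1. b : ((C ⊔ (∀t.C ⊔ (B ⊓ ¬C))) ⊓ A)?  L(b) = {¬(∀s.B)} ∪ {((¬C ⊓ (∃t.¬C ⊓ (¬B ⊔ C))) ⊔ ¬A)}
   apply at b: ¬(∀s.B)⊑(C ⊔ (∀t.C ⊔ (B ⊓ ¬C)))
   open: L(b) ⊇ {C, ¬A, ∃s.A, ∃s.¬B} (+ ∃-successors) — b ∉ ((C ⊔ (∀t.C ⊔ (B ⊓ ¬C))) ⊓ A) possible
2. Hence b : ((C ⊔ (∀t.C ⊔ (B ⊓ ¬C))) ⊓ A): not entailed.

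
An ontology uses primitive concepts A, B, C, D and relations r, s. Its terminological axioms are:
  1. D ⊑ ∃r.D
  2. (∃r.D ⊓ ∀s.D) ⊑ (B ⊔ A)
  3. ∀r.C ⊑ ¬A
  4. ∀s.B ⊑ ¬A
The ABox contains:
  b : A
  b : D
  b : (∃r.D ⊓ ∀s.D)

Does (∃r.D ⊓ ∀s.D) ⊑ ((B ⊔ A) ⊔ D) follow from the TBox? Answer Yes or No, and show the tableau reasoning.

Yes

1. (∃r.D ⊓ ∀s.D) ⊑ ((B ⊔ A) ⊔ D)  ⇔  ((∃r.D ⊓ ∀s.D) ⊓ ((¬B ⊓ ¬A) ⊓ ¬D)) unsat w.r.t. T
   all branches close; clash {A, ¬A} at x₀
2. Hence (∃r.D ⊓ ∀s.D) ⊑ ((B ⊔ A) ⊔ D): entailed.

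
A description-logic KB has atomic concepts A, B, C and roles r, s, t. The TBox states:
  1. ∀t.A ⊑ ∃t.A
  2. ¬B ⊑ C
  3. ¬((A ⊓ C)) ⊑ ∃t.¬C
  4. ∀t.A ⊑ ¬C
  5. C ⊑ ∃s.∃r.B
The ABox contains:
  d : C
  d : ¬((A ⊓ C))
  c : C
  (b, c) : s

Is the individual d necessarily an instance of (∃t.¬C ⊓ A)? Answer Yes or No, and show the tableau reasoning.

No

1. d : (∃t.¬C ⊓ A)?  L(d) = {C, ¬((A ⊓ C))} ∪ {(∀t.C ⊔ ¬A)}
   apply at d: ¬((A ⊓ C))⊑∃t.¬C; C⊑∃s.∃r.B
   open: L(d) ⊇ {C, ¬A, ∃s.∃r.B, ∃t.¬A, ∃t.¬C} (+ ∃-successors) — d ∉ (∃t.¬C ⊓ A) possible
2. Hence d : (∃t.¬C ⊓ A): not entailed.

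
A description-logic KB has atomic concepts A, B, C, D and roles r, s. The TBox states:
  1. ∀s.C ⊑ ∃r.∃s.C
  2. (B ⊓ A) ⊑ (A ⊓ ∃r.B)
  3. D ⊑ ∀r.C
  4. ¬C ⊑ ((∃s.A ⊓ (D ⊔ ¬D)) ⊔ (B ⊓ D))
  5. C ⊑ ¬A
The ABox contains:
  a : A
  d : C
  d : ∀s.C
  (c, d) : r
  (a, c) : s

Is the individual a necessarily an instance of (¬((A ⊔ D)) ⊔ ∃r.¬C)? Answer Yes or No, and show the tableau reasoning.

1. a : (¬((A ⊔ D)) ⊔ ∃r.¬C)?  L(a) = {A} ∪ {((A ⊔ D) ⊓ ∀r.C)}
   open: L(a) ⊇ {A, D, ¬B, ¬C, ∀r.C, …} (+ ∃-successors) — a ∉ (¬((A ⊔ D)) ⊔ ∃r.¬C) possible
2. Hence a : (¬((A ⊔ D)) ⊔ ∃r.¬C): not entailed.

No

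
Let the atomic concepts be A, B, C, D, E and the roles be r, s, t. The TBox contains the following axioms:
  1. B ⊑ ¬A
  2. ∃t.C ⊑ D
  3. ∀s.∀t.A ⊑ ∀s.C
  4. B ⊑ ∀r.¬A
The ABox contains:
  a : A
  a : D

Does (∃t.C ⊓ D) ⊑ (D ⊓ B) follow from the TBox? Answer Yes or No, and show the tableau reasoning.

1. (∃t.C ⊓ D) ⊑ (D ⊓ B)  ⇔  ((∃t.C ⊓ D) ⊓ (¬D ⊔ ¬B)) unsat w.r.t. T
   open: L(x₀) ⊇ {D, ¬B, ∃s.∃t.¬A, ∃t.C} (+ ∃-successors)
2. Hence (∃t.C ⊓ D) ⊑ (D ⊓ B): not entailed.

No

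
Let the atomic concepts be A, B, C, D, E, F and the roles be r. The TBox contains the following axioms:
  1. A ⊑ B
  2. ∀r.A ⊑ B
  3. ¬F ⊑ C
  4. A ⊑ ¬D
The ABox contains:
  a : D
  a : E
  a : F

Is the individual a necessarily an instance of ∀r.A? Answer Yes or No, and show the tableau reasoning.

No

1. a : ∀r.A?  L(a) = {D, E, F} ∪ {∃r.¬A}
   open: L(a) ⊇ {D, E, F, ¬A, ∃r.¬A} (+ ∃-successors) — a ∉ ∀r.A possible
2. Hence a : ∀r.A: not entailed.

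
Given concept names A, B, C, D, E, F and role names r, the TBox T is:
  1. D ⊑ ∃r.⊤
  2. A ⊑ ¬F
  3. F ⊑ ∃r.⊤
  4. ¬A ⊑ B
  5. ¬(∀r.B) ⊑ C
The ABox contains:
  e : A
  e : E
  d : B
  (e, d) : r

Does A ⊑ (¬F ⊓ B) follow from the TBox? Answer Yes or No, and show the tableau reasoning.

1. A ⊑ (¬F ⊓ B)  ⇔  (A ⊓ (F ⊔ ¬B)) unsat w.r.t. T
   apply at x₀: A⊑¬F
   open: L(x₀) ⊇ {A, ¬B, ¬D, ¬F, ∀r.B}
2. Hence A ⊑ (¬F ⊓ B): not entailed.

No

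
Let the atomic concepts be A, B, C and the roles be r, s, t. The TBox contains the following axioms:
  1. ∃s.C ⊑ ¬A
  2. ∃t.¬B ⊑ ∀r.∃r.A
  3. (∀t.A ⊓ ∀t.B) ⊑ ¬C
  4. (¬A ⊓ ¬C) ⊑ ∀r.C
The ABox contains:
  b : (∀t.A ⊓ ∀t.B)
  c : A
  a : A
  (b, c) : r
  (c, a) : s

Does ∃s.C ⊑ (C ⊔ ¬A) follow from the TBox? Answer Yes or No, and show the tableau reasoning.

1. ∃s.C ⊑ (C ⊔ ¬A)  ⇔  (∃s.C ⊓ (¬C ⊓ A)) unsat w.r.t. T
   all branches close; clash {A, ¬A} at x₀
2. Hence ∃s.C ⊑ (C ⊔ ¬A): entailed.

Yes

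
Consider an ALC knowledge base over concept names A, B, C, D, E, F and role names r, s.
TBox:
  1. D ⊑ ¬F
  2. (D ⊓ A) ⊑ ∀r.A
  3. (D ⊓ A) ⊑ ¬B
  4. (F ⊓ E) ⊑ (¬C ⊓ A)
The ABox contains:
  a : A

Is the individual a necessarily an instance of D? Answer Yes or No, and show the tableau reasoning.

No

1. a : D?  L(a) = {A} ∪ {¬D}
   open: L(a) ⊇ {A, ¬D, ¬F} — a ∉ D possible
2. Hence a : D: not entailed.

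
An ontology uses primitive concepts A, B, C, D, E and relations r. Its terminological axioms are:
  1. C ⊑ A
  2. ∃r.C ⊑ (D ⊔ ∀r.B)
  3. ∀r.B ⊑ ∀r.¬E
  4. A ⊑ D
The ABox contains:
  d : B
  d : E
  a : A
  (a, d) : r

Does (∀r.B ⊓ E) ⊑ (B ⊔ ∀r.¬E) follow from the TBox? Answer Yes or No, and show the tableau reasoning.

1. (∀r.B ⊓ E) ⊑ (B ⊔ ∀r.¬E)  ⇔  ((∀r.B ⊓ E) ⊓ (¬B ⊓ ∃r.E)) unsat w.r.t. T
   all branches close; clash {E, ¬E} at an ∃-successor
2. Hence (∀r.B ⊓ E) ⊑ (B ⊔ ∀r.¬E): entailed.

Yes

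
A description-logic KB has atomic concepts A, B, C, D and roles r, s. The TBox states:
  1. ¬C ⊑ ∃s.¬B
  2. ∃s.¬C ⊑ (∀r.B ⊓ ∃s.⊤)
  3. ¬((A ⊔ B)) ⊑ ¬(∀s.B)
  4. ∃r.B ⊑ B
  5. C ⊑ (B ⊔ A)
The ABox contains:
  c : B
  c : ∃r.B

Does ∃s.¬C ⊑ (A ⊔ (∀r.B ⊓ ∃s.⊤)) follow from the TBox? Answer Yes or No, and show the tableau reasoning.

Yes

1. ∃s.¬C ⊑ (A ⊔ (∀r.B ⊓ ∃s.⊤))  ⇔  (∃s.¬C ⊓ (¬A ⊓ (∃r.¬B ⊔ ∀s.⊥))) unsat w.r.t. T
   all branches close; clash {A, ¬A} at x₀
2. Hence ∃s.¬C ⊑ (A ⊔ (∀r.B ⊓ ∃s.⊤)): entailed.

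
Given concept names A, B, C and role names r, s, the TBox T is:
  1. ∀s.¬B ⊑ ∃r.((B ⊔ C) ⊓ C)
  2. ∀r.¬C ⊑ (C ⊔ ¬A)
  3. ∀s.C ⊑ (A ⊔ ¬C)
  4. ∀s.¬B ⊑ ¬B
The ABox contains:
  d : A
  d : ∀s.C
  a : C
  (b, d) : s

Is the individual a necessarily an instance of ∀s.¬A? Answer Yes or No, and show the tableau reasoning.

1. a : ∀s.¬A?  L(a) = {C} ∪ {∃s.A}
   open: L(a) ⊇ {C, ∃r.C, ∃s.A, ∃s.B, ∃s.¬C} (+ ∃-successors) — a ∉ ∀s.¬A possible
2. Hence a : ∀s.¬A: not entailed.

No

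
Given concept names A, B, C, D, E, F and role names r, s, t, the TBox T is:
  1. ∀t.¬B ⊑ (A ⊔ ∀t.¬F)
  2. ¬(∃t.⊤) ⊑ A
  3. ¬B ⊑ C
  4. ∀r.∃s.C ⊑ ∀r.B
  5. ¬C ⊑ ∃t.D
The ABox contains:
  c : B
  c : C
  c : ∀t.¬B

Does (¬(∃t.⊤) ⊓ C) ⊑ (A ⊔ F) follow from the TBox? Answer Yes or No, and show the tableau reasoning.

Yes

1. (¬(∃t.⊤) ⊓ C) ⊑ (A ⊔ F)  ⇔  ((∀t.⊥ ⊓ C) ⊓ (¬A ⊓ ¬F)) unsat w.r.t. T
   all branches close; clash {A, ¬A} at x₀
2. Hence (¬(∃t.⊤) ⊓ C) ⊑ (A ⊔ F): entailed.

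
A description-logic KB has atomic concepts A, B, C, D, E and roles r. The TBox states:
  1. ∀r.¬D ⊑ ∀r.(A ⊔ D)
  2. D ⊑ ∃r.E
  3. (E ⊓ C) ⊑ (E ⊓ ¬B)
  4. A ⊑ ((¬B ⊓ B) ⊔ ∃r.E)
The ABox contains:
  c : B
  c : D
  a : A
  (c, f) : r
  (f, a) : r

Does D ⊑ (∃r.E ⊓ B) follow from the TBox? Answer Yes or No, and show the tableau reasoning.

No

1. D ⊑ (∃r.E ⊓ B)  ⇔  (D ⊓ (∀r.¬E ⊔ ¬B)) unsat w.r.t. T
   apply at x₀: D⊑∃r.E
   open: L(x₀) ⊇ {D, ¬A, ¬B, ¬E, ∃r.D, …} (+ ∃-successors)
2. Hence D ⊑ (∃r.E ⊓ B): not entailed.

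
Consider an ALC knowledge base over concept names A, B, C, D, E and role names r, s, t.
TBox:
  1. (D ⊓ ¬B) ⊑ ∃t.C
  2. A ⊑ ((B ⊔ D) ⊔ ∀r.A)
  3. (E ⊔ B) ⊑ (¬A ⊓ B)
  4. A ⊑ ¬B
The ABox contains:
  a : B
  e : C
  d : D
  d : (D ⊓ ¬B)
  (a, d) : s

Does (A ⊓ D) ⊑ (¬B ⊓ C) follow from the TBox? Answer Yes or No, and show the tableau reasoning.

No

1. (A ⊓ D) ⊑ (¬B ⊓ C)  ⇔  ((A ⊓ D) ⊓ (B ⊔ ¬C)) unsat w.r.t. T
   apply at x₀: A⊑((B ⊔ D) ⊔ ∀r.A); A⊑¬B
   open: L(x₀) ⊇ {A, D, ¬B, ¬C, ¬E, …} (+ ∃-successors)
2. Hence (A ⊓ D) ⊑ (¬B ⊓ C): not entailed.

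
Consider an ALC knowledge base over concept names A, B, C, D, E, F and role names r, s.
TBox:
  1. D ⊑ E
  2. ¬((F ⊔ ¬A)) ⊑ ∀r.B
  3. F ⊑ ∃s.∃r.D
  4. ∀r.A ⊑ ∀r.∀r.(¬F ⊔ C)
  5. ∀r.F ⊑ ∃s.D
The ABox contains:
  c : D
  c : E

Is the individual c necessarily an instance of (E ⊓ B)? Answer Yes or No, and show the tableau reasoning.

1. c : (E ⊓ B)?  L(c) = {D, E} ∪ {(¬E ⊔ ¬B)}
   open: L(c) ⊇ {D, E, F, ¬B, ∃r.¬A, …} (+ ∃-successors) — c ∉ (E ⊓ B) possible
2. Hence c : (E ⊓ B): not entailed.

No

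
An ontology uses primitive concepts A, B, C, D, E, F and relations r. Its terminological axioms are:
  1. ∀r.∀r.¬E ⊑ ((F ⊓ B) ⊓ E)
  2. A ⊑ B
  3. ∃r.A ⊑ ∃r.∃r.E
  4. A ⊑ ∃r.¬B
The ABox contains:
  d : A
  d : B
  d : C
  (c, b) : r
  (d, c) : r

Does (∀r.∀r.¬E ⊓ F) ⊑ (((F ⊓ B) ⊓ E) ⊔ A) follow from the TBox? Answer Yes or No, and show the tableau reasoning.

1. (∀r.∀r.¬E ⊓ F) ⊑ (((F ⊓ B) ⊓ E) ⊔ A)  ⇔  ((∀r.∀r.¬E ⊓ F) ⊓ (((¬F ⊔ ¬B) ⊔ ¬E) ⊓ ¬A)) unsat w.r.t. T
   all branches close; clash {E, ¬E} at an ∃-successor
2. Hence (∀r.∀r.¬E ⊓ F) ⊑ (((F ⊓ B) ⊓ E) ⊔ A): entailed.

Yes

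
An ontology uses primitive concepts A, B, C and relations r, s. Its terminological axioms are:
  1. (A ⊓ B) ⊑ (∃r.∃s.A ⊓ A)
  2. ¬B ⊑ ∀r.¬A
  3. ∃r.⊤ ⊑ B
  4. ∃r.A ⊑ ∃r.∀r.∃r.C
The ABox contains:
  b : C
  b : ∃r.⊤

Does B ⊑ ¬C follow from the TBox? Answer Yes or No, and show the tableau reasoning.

No

1. B ⊑ ¬C  ⇔  (B ⊓ C) unsat w.r.t. T
   open: L(x₀) ⊇ {B, C, ¬A, ∀r.¬A}
2. Hence B ⊑ ¬C: not entailed.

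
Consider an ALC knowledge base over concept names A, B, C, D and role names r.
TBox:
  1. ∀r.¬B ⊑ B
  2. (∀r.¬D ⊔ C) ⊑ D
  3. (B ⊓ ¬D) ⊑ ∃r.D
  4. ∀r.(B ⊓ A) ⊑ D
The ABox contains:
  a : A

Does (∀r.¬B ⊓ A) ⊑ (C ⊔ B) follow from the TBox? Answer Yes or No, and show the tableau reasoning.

Yes

1. (∀r.¬B ⊓ A) ⊑ (C ⊔ B)  ⇔  ((∀r.¬B ⊓ A) ⊓ (¬C ⊓ ¬B)) unsat w.r.t. T
   all branches close; clash {B, ¬B} at x₀
2. Hence (∀r.¬B ⊓ A) ⊑ (C ⊔ B): entailed.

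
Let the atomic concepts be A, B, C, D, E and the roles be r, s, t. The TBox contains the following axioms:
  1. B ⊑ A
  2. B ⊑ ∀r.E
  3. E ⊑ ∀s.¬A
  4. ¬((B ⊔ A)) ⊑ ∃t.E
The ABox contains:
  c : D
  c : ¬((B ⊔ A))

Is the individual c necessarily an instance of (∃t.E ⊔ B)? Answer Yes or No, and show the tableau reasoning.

Yes

1. c : (∃t.E ⊔ B)?  L(c) = {D, ¬((B ⊔ A))} ∪ {(∀t.¬E ⊓ ¬B)}
   clash {E, ¬E} at an ∃-successor — c ∈ (∃t.E ⊔ B)
2. Hence c : (∃t.E ⊔ B): entailed.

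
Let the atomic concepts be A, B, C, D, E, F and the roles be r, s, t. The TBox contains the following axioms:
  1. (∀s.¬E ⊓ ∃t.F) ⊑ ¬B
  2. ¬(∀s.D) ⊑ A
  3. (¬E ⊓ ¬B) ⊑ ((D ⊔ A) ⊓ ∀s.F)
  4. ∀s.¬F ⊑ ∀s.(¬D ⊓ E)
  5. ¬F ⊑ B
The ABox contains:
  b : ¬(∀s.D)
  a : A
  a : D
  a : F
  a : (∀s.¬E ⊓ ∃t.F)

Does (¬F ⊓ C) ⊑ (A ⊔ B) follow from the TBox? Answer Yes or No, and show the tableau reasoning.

Yes

1. (¬F ⊓ C) ⊑ (A ⊔ B)  ⇔  ((¬F ⊓ C) ⊓ (¬A ⊓ ¬B)) unsat w.r.t. T
   all branches close; clash {B, ¬B} at x₀
2. Hence (¬F ⊓ C) ⊑ (A ⊔ B): entailed.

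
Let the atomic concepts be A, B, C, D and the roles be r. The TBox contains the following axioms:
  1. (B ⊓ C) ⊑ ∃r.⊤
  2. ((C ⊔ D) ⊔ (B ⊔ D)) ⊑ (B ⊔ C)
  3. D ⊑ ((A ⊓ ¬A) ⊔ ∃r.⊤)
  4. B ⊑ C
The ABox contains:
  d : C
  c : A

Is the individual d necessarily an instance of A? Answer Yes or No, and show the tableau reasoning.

No

1. d : A?  L(d) = {C} ∪ {¬A}
   open: L(d) ⊇ {C, ¬A, ¬B, ¬D} — d ∉ A possible
2. Hence d : A: not entailed.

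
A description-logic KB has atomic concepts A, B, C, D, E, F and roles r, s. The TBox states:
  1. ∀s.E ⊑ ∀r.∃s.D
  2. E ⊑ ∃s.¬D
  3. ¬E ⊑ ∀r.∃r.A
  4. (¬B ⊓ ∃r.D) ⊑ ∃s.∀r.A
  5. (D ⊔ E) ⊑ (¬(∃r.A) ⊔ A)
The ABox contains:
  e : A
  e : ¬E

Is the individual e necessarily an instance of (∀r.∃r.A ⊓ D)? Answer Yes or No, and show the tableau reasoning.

1. e : (∀r.∃r.A ⊓ D)?  L(e) = {A, ¬E} ∪ {(∃r.∀r.¬A ⊔ ¬D)}
   apply at e: ¬E⊑∀r.∃r.A
   open: L(e) ⊇ {A, B, ¬D, ¬E, ∀r.∃r.A, …} (+ ∃-successors) — e ∉ (∀r.∃r.A ⊓ D) possible
2. Hence e : (∀r.∃r.A ⊓ D): not entailed.

No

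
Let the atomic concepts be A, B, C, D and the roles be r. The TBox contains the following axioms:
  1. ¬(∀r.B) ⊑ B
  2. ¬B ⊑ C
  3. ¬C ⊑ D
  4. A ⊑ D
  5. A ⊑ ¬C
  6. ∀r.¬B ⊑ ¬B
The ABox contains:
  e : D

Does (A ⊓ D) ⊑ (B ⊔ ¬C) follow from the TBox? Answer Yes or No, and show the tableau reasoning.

Yes

1. (A ⊓ D) ⊑ (B ⊔ ¬C)  ⇔  ((A ⊓ D) ⊓ (¬B ⊓ C)) unsat w.r.t. T
   all branches close; clash {C, ¬C} at x₀
2. Hence (A ⊓ D) ⊑ (B ⊔ ¬C): entailed.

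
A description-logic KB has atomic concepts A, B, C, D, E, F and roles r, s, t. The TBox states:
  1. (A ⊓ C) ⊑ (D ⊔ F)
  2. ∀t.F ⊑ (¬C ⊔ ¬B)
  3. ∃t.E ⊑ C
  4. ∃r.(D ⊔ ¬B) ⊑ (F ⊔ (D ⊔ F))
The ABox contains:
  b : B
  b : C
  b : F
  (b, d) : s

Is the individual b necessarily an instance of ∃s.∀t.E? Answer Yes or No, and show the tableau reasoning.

1. b : ∃s.∀t.E?  L(b) = {B, C, F} ∪ {∀s.∃t.¬E}
   open: L(b) ⊇ {B, C, F, ¬A, ∀r.(¬D ⊓ B), …} (+ ∃-successors) — b ∉ ∃s.∀t.E possible
2. Hence b : ∃s.∀t.E: not entailed.

No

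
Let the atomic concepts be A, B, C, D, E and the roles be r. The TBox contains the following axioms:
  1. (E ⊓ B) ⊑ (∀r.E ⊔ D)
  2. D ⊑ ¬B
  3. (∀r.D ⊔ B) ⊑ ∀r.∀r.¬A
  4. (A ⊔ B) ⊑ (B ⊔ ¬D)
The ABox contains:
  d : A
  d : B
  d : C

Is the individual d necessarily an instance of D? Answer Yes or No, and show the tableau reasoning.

1. d : D?  L(d) = {A, B, C} ∪ {¬D}
   open: L(d) ⊇ {A, B, C, ¬D, ¬E, …} — d ∉ D possible
2. Hence d : D: not entailed.

No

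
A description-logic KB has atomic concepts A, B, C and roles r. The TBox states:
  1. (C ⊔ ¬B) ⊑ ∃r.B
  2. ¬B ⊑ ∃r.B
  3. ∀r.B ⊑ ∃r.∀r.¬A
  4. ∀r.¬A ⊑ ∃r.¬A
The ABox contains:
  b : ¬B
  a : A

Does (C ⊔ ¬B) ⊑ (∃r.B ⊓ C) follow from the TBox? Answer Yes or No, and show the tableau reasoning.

1. (C ⊔ ¬B) ⊑ (∃r.B ⊓ C)  ⇔  ((C ⊔ ¬B) ⊓ (∀r.¬B ⊔ ¬C)) unsat w.r.t. T
   apply at x₀: (C ⊔ ¬B)⊑∃r.B
   open: L(x₀) ⊇ {¬B, ¬C, ∃r.A, ∃r.B, ∃r.¬B} (+ ∃-successors)
2. Hence (C ⊔ ¬B) ⊑ (∃r.B ⊓ C): not entailed.

No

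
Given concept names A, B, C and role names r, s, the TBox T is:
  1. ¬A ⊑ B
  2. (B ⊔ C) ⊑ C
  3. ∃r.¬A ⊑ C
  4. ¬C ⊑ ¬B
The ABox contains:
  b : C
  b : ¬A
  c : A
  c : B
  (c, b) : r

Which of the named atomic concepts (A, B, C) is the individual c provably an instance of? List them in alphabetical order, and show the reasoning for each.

1. c : A?  L(c) = {A, B} ∪ {¬A}
   clash {A, ¬A} at c — c ∈ A
2. c : B?  L(c) = {A, B} ∪ {¬B}
   clash {B, ¬B} at c — c ∈ B
3. c : C?  L(c) = {A, B} ∪ {¬C}
   clash {B, ¬B} at c — c ∈ C
4. Entailed for c: {A, B, C}

{A, B, C}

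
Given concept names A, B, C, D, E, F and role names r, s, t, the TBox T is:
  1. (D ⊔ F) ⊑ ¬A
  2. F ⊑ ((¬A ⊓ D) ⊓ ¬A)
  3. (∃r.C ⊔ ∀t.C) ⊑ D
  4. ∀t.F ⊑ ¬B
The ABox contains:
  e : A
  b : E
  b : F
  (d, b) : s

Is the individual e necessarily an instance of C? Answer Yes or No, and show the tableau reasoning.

No

1. e : C?  L(e) = {A} ∪ {¬C}
   open: L(e) ⊇ {A, ¬C, ¬D, ¬F, ∀r.¬C, …} (+ ∃-successors) — e ∉ C possible
2. Hence e : C: not entailed.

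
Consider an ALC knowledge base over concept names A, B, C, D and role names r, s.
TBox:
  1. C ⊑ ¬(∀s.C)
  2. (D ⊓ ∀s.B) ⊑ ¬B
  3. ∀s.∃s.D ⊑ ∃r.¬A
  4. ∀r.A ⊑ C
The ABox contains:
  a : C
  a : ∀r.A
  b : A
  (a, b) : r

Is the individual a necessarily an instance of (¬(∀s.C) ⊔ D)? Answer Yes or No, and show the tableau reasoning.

1. a : (¬(∀s.C) ⊔ D)?  L(a) = {C, ∀r.A} ∪ {(∀s.C ⊓ ¬D)}
   clash {C, ¬C} at an ∃-successor — a ∈ (¬(∀s.C) ⊔ D)
2. Hence a : (¬(∀s.C) ⊔ D): entailed.

Yes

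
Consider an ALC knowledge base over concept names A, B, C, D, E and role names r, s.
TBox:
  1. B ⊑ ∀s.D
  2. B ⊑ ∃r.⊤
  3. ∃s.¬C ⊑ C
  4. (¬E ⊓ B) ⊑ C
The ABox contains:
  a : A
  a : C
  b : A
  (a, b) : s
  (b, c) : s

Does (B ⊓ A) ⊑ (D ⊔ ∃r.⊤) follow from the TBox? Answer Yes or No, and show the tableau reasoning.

Yes

1. (B ⊓ A) ⊑ (D ⊔ ∃r.⊤)  ⇔  ((B ⊓ A) ⊓ (¬D ⊓ ∀r.⊥)) unsat w.r.t. T
   all branches close; clash ⊥ at an ∃-successor
2. Hence (B ⊓ A) ⊑ (D ⊔ ∃r.⊤): entailed.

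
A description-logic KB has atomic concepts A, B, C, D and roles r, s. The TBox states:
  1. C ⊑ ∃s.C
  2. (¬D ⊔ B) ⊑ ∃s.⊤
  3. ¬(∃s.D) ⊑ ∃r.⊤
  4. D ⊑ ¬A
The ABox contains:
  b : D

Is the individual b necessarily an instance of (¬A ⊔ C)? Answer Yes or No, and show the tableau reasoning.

Yes

1. b : (¬A ⊔ C)?  L(b) = {D} ∪ {(A ⊓ ¬C)}
   clash {A, ¬A} at b — b ∈ (¬A ⊔ C)
2. Hence b : (¬A ⊔ C): entailed.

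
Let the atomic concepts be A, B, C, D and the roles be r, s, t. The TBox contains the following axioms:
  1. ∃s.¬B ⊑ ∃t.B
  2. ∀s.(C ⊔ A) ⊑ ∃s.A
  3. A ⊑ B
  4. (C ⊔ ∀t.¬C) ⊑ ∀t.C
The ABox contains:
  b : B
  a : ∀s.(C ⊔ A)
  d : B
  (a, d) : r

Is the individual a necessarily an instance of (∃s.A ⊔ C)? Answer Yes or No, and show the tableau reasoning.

Yes

1. a : (∃s.A ⊔ C)?  L(a) = {∀s.(C ⊔ A)} ∪ {(∀s.¬A ⊓ ¬C)}
   clash {A, ¬A} at an ∃-successor — a ∈ (∃s.A ⊔ C)
2. Hence a : (∃s.A ⊔ C): entailed.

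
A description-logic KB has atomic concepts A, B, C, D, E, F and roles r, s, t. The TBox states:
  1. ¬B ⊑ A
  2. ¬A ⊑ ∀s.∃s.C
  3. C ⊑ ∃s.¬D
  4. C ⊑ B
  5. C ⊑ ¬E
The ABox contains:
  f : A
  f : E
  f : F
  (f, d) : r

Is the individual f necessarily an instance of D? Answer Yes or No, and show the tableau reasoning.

No

1. f : D?  L(f) = {A, E, F} ∪ {¬D}
   open: L(f) ⊇ {A, E, F, ¬C, ¬D} — f ∉ D possible
2. Hence f : D: not entailed.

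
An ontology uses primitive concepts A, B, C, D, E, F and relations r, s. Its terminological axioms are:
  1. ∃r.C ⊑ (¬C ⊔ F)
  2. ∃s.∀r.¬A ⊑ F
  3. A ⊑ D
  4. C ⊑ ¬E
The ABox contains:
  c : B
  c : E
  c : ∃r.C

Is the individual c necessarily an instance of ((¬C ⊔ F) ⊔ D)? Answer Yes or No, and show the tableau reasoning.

Yes

1. c : ((¬C ⊔ F) ⊔ D)?  L(c) = {B, E, ∃r.C} ∪ {((C ⊓ ¬F) ⊓ ¬D)}
   clash {D, ¬D} at c — c ∈ ((¬C ⊔ F) ⊔ D)
2. Hence c : ((¬C ⊔ F) ⊔ D): entailed.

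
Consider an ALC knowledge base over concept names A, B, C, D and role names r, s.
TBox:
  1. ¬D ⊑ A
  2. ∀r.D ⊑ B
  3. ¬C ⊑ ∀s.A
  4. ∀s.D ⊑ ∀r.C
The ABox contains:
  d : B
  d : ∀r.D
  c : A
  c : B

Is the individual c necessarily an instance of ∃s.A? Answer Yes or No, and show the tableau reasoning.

No

1. c : ∃s.A?  L(c) = {A, B} ∪ {∀s.¬A}
   open: L(c) ⊇ {A, B, C, ∀r.C, ∀s.¬A} — c ∉ ∃s.A possible
2. Hence c : ∃s.A: not entailed.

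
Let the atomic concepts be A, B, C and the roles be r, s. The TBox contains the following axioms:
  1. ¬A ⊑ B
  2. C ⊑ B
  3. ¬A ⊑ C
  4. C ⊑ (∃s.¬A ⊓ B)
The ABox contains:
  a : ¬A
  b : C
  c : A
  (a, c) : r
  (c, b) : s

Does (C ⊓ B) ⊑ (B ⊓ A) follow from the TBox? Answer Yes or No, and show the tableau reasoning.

No

1. (C ⊓ B) ⊑ (B ⊓ A)  ⇔  ((C ⊓ B) ⊓ (¬B ⊔ ¬A)) unsat w.r.t. T
   apply at x₀: C⊑(∃s.¬A ⊓ B)
   open: L(x₀) ⊇ {B, C, ¬A, ∃s.¬A} (+ ∃-successors)
2. Hence (C ⊓ B) ⊑ (B ⊓ A): not entailed.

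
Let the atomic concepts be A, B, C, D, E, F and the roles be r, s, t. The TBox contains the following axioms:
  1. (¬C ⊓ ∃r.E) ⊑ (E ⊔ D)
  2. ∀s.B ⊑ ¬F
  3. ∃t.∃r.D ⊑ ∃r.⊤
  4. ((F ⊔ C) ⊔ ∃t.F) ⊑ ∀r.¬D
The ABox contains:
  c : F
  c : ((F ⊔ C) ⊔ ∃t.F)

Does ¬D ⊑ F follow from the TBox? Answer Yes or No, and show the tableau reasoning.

1. ¬D ⊑ F  ⇔  (¬D ⊓ ¬F) unsat w.r.t. T
   open: L(x₀) ⊇ {¬C, ¬D, ¬F, ∀r.¬E, ∀t.¬F, …}
2. Hence ¬D ⊑ F: not entailed.

No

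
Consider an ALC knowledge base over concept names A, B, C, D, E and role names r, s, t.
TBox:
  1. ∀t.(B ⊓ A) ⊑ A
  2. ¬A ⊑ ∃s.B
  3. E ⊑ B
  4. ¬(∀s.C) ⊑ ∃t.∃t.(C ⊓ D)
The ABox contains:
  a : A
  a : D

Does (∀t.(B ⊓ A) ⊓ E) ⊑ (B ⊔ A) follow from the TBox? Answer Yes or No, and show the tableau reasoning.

1. (∀t.(B ⊓ A) ⊓ E) ⊑ (B ⊔ A)  ⇔  ((∀t.(B ⊓ A) ⊓ E) ⊓ (¬B ⊓ ¬A)) unsat w.r.t. T
   all branches close; clash {B, ¬B} at x₀
2. Hence (∀t.(B ⊓ A) ⊓ E) ⊑ (B ⊔ A): entailed.

Yes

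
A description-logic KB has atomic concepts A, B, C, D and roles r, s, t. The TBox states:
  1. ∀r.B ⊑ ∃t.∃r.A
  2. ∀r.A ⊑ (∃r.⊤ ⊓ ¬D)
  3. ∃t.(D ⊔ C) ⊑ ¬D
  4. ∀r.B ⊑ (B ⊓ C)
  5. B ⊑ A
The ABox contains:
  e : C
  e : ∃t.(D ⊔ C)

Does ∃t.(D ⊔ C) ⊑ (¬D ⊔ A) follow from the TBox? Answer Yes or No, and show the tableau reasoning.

Yes

1. ∃t.(D ⊔ C) ⊑ (¬D ⊔ A)  ⇔  (∃t.(D ⊔ C) ⊓ (D ⊓ ¬A)) unsat w.r.t. T
   all branches close; clash {A, ¬A} at x₀
2. Hence ∃t.(D ⊔ C) ⊑ (¬D ⊔ A): entailed.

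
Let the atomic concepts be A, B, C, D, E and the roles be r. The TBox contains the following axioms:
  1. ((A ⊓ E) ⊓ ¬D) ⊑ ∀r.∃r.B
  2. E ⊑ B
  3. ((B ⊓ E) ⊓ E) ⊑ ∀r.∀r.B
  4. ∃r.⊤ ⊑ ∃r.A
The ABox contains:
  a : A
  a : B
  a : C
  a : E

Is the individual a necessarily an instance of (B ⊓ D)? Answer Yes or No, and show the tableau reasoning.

1. a : (B ⊓ D)?  L(a) = {A, B, C, E} ∪ {(¬B ⊔ ¬D)}
   open: L(a) ⊇ {A, B, C, E, ¬D, …} — a ∉ (B ⊓ D) possible
2. Hence a : (B ⊓ D): not entailed.

No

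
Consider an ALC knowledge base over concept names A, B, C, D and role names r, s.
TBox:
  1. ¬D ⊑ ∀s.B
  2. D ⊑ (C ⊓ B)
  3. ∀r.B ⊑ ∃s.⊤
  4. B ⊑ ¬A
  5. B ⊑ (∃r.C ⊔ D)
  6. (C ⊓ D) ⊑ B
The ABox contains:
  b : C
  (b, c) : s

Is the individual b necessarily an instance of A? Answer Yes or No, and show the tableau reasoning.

1. b : A?  L(b) = {C} ∪ {¬A}
   open: L(b) ⊇ {B, C, D, ¬A, ∃r.¬B} (+ ∃-successors) — b ∉ A possible
2. Hence b : A: not entailed.

No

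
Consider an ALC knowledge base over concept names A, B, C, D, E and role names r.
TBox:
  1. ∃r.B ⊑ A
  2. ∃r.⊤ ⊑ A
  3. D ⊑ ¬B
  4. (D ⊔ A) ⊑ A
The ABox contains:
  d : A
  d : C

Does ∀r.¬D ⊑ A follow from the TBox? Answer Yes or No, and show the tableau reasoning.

No

1. ∀r.¬D ⊑ A  ⇔  (∀r.¬D ⊓ ¬A) unsat w.r.t. T
   open: L(x₀) ⊇ {¬A, ¬D, ∀r.¬B, ∀r.¬D, ∀r.⊥}
2. Hence ∀r.¬D ⊑ A: not entailed.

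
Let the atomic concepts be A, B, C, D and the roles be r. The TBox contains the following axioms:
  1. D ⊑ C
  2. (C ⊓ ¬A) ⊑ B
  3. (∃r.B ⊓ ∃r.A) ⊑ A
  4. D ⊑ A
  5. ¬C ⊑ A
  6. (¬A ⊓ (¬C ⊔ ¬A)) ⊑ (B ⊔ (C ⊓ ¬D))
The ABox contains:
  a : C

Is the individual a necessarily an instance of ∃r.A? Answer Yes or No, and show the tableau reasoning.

No

1. a : ∃r.A?  L(a) = {C} ∪ {∀r.¬A}
   open: L(a) ⊇ {A, C, ¬D, ∀r.¬A} — a ∉ ∃r.A possible
2. Hence a : ∃r.A: not entailed.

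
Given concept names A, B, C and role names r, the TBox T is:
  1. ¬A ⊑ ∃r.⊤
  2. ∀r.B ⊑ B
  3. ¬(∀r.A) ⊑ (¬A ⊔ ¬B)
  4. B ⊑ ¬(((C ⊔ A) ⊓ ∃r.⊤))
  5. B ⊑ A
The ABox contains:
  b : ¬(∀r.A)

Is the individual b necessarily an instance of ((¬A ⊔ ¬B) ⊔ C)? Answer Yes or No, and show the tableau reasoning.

Yes

1. b : ((¬A ⊔ ¬B) ⊔ C)?  L(b) = {¬(∀r.A)} ∪ {((A ⊓ B) ⊓ ¬C)}
   clash {B, ¬B} at b — b ∈ ((¬A ⊔ ¬B) ⊔ C)
2. Hence b : ((¬A ⊔ ¬B) ⊔ C): entailed.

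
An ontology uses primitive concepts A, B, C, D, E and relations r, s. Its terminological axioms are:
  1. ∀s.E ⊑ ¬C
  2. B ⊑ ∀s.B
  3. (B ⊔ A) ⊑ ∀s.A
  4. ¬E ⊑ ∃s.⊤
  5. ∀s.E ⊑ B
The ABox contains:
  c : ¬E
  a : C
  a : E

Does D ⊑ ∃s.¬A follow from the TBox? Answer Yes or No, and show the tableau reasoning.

No

1. D ⊑ ∃s.¬A  ⇔  (D ⊓ ∀s.A) unsat w.r.t. T
   open: L(x₀) ⊇ {D, E, ¬B, ∀s.A, ∃s.¬E} (+ ∃-successors)
2. Hence D ⊑ ∃s.¬A: not entailed.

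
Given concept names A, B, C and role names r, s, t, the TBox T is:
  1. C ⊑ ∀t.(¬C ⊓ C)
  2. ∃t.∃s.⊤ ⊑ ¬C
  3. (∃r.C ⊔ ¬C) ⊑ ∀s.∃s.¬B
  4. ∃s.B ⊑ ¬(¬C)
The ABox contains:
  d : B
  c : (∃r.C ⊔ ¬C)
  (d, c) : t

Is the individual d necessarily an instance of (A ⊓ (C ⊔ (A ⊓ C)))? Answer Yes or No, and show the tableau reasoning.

No

1. d : (A ⊓ (C ⊔ (A ⊓ C)))?  L(d) = {B} ∪ {(¬A ⊔ (¬C ⊓ (¬A ⊔ ¬C)))}
   open: L(d) ⊇ {B, ¬A, ¬C, ∀s.¬B, ∀s.∃s.¬B, …} — d ∉ (A ⊓ (C ⊔ (A ⊓ C))) possible
2. Hence d : (A ⊓ (C ⊔ (A ⊓ C))): not entailed.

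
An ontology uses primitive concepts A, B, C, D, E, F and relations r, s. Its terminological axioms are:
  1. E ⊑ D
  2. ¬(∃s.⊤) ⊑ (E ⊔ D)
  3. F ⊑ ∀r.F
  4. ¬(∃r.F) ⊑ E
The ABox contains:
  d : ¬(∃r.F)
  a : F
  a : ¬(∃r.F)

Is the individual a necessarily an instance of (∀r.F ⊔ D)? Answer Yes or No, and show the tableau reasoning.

1. a : (∀r.F ⊔ D)?  L(a) = {F, ¬(∃r.F)} ∪ {(∃r.¬F ⊓ ¬D)}
   clash {D, ¬D} at a — a ∈ (∀r.F ⊔ D)
2. Hence a : (∀r.F ⊔ D): entailed.

Yes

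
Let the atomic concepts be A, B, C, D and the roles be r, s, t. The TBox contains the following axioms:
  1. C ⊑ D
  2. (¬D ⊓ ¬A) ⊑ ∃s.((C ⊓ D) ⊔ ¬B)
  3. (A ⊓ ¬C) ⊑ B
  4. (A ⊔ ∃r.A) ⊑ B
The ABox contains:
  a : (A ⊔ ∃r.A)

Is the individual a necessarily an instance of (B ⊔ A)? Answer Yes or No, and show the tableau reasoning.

Yes

1. a : (B ⊔ A)?  L(a) = {(A ⊔ ∃r.A)} ∪ {(¬B ⊓ ¬A)}
   clash {B, ¬B} at a — a ∈ (B ⊔ A)
2. Hence a : (B ⊔ A): entailed.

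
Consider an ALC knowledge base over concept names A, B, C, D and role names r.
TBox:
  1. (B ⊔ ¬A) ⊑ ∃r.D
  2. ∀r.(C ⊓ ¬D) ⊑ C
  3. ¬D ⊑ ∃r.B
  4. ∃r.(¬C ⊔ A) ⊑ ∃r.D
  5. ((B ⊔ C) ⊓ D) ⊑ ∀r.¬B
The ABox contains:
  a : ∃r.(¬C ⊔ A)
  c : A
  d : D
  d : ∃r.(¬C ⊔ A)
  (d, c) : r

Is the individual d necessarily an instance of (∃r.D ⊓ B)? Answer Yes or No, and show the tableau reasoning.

1. d : (∃r.D ⊓ B)?  L(d) = {D, ∃r.(¬C ⊔ A)} ∪ {(∀r.¬D ⊔ ¬B)}
   apply at d: ∃r.(¬C ⊔ A)⊑∃r.D
   open: L(d) ⊇ {A, D, ¬B, ¬C, ∃r.(¬C ⊔ A), …} (+ ∃-successors) — d ∉ (∃r.D ⊓ B) possible
2. Hence d : (∃r.D ⊓ B): not entailed.

No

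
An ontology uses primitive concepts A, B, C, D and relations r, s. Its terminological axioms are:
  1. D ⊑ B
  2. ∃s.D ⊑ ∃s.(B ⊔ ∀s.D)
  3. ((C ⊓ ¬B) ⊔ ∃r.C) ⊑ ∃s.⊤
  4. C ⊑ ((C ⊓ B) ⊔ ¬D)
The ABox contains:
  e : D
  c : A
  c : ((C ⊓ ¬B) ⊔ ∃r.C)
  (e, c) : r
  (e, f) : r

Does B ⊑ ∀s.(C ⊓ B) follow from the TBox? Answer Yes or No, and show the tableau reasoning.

No

1. B ⊑ ∀s.(C ⊓ B)  ⇔  (B ⊓ ∃s.(¬C ⊔ ¬B)) unsat w.r.t. T
   open: L(x₀) ⊇ {B, ¬C, ∀r.¬C, ∀s.¬D, ∃s.(¬C ⊔ ¬B)} (+ ∃-successors)
2. Hence B ⊑ ∀s.(C ⊓ B): not entailed.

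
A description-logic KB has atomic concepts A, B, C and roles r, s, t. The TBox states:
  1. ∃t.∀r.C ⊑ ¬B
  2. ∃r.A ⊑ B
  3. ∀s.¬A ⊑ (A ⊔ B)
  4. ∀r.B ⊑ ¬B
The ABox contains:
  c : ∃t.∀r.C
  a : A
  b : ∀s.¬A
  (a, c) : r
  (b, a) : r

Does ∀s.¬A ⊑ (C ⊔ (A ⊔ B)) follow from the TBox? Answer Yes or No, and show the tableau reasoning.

Yes

1. ∀s.¬A ⊑ (C ⊔ (A ⊔ B))  ⇔  (∀s.¬A ⊓ (¬C ⊓ (¬A ⊓ ¬B))) unsat w.r.t. T
   all branches close; clash {B, ¬B} at x₀
2. Hence ∀s.¬A ⊑ (C ⊔ (A ⊔ B)): entailed.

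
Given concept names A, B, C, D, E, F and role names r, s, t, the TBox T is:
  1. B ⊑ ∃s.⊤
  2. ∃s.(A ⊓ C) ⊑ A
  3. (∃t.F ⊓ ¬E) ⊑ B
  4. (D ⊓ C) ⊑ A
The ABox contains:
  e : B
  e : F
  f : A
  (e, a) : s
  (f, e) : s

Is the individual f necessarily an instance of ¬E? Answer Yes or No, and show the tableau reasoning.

1. f : ¬E?  L(f) = {A} ∪ {E}
   open: L(f) ⊇ {A, E, ¬B} — f ∉ ¬E possible
2. Hence f : ¬E: not entailed.

No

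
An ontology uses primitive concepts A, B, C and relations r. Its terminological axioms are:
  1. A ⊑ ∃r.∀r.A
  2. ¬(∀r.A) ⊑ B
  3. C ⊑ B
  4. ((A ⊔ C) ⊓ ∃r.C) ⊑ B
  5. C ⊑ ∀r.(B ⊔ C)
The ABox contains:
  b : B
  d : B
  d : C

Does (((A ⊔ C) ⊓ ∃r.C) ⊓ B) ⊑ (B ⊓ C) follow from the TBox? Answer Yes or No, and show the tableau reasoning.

1. (((A ⊔ C) ⊓ ∃r.C) ⊓ B) ⊑ (B ⊓ C)  ⇔  ((((A ⊔ C) ⊓ ∃r.C) ⊓ B) ⊓ (¬B ⊔ ¬C)) unsat w.r.t. T
   open: L(x₀) ⊇ {A, B, ¬C, ∃r.C, ∃r.∀r.A} (+ ∃-successors)
2. Hence (((A ⊔ C) ⊓ ∃r.C) ⊓ B) ⊑ (B ⊓ C): not entailed.

No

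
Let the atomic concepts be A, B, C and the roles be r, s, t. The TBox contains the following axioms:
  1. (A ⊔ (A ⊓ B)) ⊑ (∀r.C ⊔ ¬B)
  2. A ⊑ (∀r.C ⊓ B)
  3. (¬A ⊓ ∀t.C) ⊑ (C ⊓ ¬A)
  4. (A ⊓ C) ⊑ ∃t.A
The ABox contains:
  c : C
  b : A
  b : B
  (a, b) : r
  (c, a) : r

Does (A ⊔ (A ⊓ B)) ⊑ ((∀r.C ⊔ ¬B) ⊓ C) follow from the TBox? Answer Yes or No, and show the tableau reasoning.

1. (A ⊔ (A ⊓ B)) ⊑ ((∀r.C ⊔ ¬B) ⊓ C)  ⇔  ((A ⊔ (A ⊓ B)) ⊓ ((∃r.¬C ⊓ B) ⊔ ¬C)) unsat w.r.t. T
   apply at x₀: (A ⊔ (A ⊓ B))⊑(∀r.C ⊔ ¬B)
   open: L(x₀) ⊇ {A, B, ¬C, ∀r.C}
2. Hence (A ⊔ (A ⊓ B)) ⊑ ((∀r.C ⊔ ¬B) ⊓ C): not entailed.

No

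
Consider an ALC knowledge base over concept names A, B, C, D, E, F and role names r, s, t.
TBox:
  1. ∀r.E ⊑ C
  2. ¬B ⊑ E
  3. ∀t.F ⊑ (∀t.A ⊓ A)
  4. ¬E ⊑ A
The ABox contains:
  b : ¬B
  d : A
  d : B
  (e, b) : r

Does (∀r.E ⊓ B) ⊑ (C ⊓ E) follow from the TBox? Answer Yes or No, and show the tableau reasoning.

1. (∀r.E ⊓ B) ⊑ (C ⊓ E)  ⇔  ((∀r.E ⊓ B) ⊓ (¬C ⊔ ¬E)) unsat w.r.t. T
   apply at x₀: ∀r.E⊑C
   open: L(x₀) ⊇ {A, B, C, ¬E, ∀r.E, …} (+ ∃-successors)
2. Hence (∀r.E ⊓ B) ⊑ (C ⊓ E): not entailed.

No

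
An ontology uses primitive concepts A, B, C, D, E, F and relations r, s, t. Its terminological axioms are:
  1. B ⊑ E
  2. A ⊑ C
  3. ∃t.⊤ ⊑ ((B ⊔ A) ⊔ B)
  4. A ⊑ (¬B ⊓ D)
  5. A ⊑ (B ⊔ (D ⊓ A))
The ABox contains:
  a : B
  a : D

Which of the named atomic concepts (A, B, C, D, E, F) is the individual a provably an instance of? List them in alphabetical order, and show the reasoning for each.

{B, D, E}

1. a : A?  L(a) = {B, D} ∪ {¬A}
   apply at a: B⊑E
   open: L(a) ⊇ {B, D, E, ¬A, ∀t.⊥} — a ∉ A possible
2. a : B?  L(a) = {B, D} ∪ {¬B}
   clash {B, ¬B} at a — a ∈ B
3. a : C?  L(a) = {B, D} ∪ {¬C}
   apply at a: B⊑E
   open: L(a) ⊇ {B, D, E, ¬A, ¬C, …} — a ∉ C possible
4. a : D?  L(a) = {B, D} ∪ {¬D}
   clash {D, ¬D} at a — a ∈ D
5. a : E?  L(a) = {B, D} ∪ {¬E}
   clash {E, ¬E} at a — a ∈ E
6. a : F?  L(a) = {B, D} ∪ {¬F}
   apply at a: B⊑E
   open: L(a) ⊇ {B, D, E, ¬A, ¬F, …} — a ∉ F possible
7. Entailed for a: {B, D, E}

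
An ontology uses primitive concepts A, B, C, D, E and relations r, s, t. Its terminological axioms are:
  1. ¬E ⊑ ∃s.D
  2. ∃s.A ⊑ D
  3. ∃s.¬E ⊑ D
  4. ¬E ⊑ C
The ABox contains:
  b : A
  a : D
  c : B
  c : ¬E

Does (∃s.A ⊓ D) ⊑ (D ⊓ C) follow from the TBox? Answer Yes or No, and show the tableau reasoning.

1. (∃s.A ⊓ D) ⊑ (D ⊓ C)  ⇔  ((∃s.A ⊓ D) ⊓ (¬D ⊔ ¬C)) unsat w.r.t. T
   open: L(x₀) ⊇ {D, E, ¬C, ∃s.A} (+ ∃-successors)
2. Hence (∃s.A ⊓ D) ⊑ (D ⊓ C): not entailed.

No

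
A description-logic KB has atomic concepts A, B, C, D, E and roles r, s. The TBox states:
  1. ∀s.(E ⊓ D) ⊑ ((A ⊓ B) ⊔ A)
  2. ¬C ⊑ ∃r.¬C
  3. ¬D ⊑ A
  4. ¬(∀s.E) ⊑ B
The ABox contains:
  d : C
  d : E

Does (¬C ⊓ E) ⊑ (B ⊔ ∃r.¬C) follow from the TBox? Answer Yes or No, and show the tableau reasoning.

1. (¬C ⊓ E) ⊑ (B ⊔ ∃r.¬C)  ⇔  ((¬C ⊓ E) ⊓ (¬B ⊓ ∀r.C)) unsat w.r.t. T
   all branches close; clash {B, ¬B} at x₀
2. Hence (¬C ⊓ E) ⊑ (B ⊔ ∃r.¬C): entailed.

Yes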